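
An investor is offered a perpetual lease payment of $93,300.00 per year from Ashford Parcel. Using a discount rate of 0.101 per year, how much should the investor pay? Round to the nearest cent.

Level perpetuity: PV = C / r = $93,300.00 / 0.101 = $923,762.38

$923762.38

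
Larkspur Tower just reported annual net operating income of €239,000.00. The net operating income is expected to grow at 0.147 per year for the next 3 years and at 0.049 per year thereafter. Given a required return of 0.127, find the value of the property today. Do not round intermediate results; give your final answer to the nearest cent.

€4131170.93

D_1 = 274133.00000
D_2 = 314430.55100
D_3 = 360651.84200
Terminal value at year 3: TV = D_3×(1+g_2)/(r−g_2) = 378323.78225/0.078 = 4850304.90070
P_0 = D_1/(1+r)^1 + D_2/(1+r)^2 + D_3/(1+r)^3 + TV/(1+r)^3
    = 243241.34871 + 247557.96537 + 251951.18570 + 3388420.43330 = 4131170.93308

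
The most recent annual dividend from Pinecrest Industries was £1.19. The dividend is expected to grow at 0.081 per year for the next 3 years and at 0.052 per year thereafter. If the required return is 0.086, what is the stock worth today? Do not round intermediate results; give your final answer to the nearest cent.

D_1 = 1.28639
D_2 = 1.39059
D_3 = 1.50323
Terminal value at year 3: TV = D_3×(1+g_2)/(r−g_2) = 1.58139/0.034 = 46.51156
P_0 = D_1/(1+r)^1 + D_2/(1+r)^2 + D_3/(1+r)^3 + TV/(1+r)^3
    = 1.18452 + 1.17907 + 1.17364 + 36.31377 = 39.85100

£39.85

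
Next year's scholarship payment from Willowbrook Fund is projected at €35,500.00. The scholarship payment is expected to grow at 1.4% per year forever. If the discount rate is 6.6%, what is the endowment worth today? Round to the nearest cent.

Growing perpetuity: P = D₁ / (r − g) = €35,500.0000 / (0.066 − 0.014) = €682,692.31

€682692.31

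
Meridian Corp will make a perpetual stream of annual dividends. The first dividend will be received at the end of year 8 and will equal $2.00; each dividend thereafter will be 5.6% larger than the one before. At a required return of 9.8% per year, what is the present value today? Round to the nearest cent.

Value at end of year 7: C₁ / (r − g) = $2.00 / (0.098 − 0.056) = $47.6190
Discount to today: PV = $47.6190 / (1 + 0.098)^7 = $47.6190 / 1.924050 = $24.75

$24.75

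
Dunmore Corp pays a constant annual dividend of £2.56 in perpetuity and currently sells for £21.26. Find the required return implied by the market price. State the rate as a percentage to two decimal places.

P = C/r ⇒ r = C/P = £2.56/£21.26 = 0.120414

12.04%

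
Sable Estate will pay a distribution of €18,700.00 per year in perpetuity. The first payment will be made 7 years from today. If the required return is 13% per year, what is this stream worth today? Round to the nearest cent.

€69091.97

Value at end of year 6: C / r = €18,700.00 / 0.13 = €143,846.1538
Discount to today: PV = €143,846.1538 / (1 + 0.13)^6 = €143,846.1538 / 2.081952 = €69,091.97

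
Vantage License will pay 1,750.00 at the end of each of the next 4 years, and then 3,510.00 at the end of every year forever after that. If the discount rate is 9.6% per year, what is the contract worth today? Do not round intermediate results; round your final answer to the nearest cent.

30934.88

PV of 4-year annuity: 1,750.00 × [1 − (1+0.096)^−4] / 0.096 = 5595.64007
Perpetuity value at year 4: 3,510.00 / 0.096 = 36562.50000
PV of perpetuity: 36562.50000 / (1+0.096)^4 = 25339.24478
Total PV = 5595.64007 + 25339.24478 = 30934.88485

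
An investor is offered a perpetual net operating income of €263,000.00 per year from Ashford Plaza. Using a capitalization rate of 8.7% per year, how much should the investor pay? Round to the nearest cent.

€3022988.51

Level perpetuity: PV = C / r = €263,000.00 / 0.087 = €3,022,988.51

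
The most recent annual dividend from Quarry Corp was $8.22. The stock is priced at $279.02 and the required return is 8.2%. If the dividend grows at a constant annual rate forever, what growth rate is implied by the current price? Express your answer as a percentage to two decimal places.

5.10%

P = D₀(1+g)/(r−g) ⇒ P(r−g) = D₀(1+g) ⇒ g(P+D₀) = P·r − D₀
g = (P·r − D₀)/(P + D₀) = ($279.02×0.082 − $8.22) / ($279.02 + $8.22) = 0.051036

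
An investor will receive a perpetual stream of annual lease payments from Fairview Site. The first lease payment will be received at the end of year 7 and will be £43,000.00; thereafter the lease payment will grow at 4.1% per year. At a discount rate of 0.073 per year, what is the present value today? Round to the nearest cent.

£880481.32

Value at end of year 6: C₁ / (r − g) = £43,000.00 / (0.073 − 0.041) = £1,343,750.0000
Discount to today: PV = £1,343,750.0000 / (1 + 0.073)^6 = £1,343,750.0000 / 1.526154 = £880,481.32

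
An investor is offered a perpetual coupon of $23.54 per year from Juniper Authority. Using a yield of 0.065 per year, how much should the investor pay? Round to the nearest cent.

Level perpetuity: PV = C / r = $23.54 / 0.065 = $362.15

$362.15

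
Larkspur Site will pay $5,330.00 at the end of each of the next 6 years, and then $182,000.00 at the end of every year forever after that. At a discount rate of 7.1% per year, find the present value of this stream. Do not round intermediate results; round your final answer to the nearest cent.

$1723869.12

PV of 6-year annuity: $5,330.00 × [1 − (1+0.071)^−6] / 0.071 = 25327.41551
Perpetuity value at year 6: $182,000.00 / 0.071 = 2563380.28169
PV of perpetuity: 2563380.28169 / (1+0.071)^6 = 1698541.70314
Total PV = 25327.41551 + 1698541.70314 = 1723869.11866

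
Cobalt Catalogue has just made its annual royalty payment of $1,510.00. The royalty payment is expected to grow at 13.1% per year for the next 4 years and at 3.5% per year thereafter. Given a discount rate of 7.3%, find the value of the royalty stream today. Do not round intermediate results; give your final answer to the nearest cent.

D_1 = 1707.81000
D_2 = 1931.53311
D_3 = 2184.56395
D_4 = 2470.74182
Terminal value at year 4: TV = D_4×(1+g_2)/(r−g_2) = 2557.21779/0.038 = 67295.20496
P_0 = D_1/(1+r)^1 + D_2/(1+r)^2 + D_3/(1+r)^3 + D_4/(1+r)^4 + TV/(1+r)^4
    = 1591.62162 + 1677.65522 + 1768.33929 + 1863.92520 + 50767.43627 = 57668.97760

$57668.98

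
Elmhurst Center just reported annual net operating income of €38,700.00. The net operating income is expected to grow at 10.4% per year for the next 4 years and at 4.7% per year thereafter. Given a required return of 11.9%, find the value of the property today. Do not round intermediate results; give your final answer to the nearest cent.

D_1 = 42724.80000
D_2 = 47168.17920
D_3 = 52073.66984
D_4 = 57489.33150
Terminal value at year 4: TV = D_4×(1+g_2)/(r−g_2) = 60191.33008/0.072 = 835990.69556
P_0 = D_1/(1+r)^1 + D_2/(1+r)^2 + D_3/(1+r)^3 + D_4/(1+r)^4 + TV/(1+r)^4
    = 38181.23324 + 37669.42047 + 37164.46845 + 36666.28523 + 533188.89766 = 682870.30504

€682870.31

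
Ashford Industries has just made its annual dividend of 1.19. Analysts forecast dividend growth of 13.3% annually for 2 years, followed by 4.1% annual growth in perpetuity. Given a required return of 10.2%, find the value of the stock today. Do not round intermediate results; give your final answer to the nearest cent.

23.95

D_1 = 1.34827
D_2 = 1.52759
Terminal value at year 2: TV = D_2×(1+g_2)/(r−g_2) = 1.59022/0.061 = 26.06920
P_0 = D_1/(1+r)^1 + D_2/(1+r)^2 + TV/(1+r)^2
    = 1.22348 + 1.25789 + 21.46666 = 23.94803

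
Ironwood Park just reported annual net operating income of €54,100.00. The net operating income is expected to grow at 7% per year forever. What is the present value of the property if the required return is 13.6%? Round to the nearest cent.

D₁ = D₀ × (1 + g) = €54,100.00 × 1.07 = €57,887.0000
Growing perpetuity: P = D₁ / (r − g) = €57,887.0000 / (0.136 − 0.07) = €877,075.76

€877075.76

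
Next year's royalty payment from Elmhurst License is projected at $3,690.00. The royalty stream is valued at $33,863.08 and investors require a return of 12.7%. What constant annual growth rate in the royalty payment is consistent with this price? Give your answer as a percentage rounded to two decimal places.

P = D₁/(r−g) ⇒ g = r − D₁/P = 0.127 − $3,690.00/$33,863.08 = 0.018032

1.80%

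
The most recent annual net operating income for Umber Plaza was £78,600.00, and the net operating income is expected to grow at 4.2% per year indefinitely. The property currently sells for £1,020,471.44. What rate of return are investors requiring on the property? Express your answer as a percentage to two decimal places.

12.23%

D₁ = £78,600.00 × 1.042 = £81,901.2000
P = D₁/(r − g) ⇒ r = D₁/P + g = £81,901.2000/£1,020,471.44 + 0.042 = 0.080258 + 0.042 = 0.122258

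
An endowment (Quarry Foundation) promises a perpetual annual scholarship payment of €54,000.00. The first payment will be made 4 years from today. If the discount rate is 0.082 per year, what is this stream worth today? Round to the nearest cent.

€519874.03

Value at end of year 3: C / r = €54,000.00 / 0.082 = €658,536.5854
Discount to today: PV = €658,536.5854 / (1 + 0.082)^3 = €658,536.5854 / 1.266723 = €519,874.03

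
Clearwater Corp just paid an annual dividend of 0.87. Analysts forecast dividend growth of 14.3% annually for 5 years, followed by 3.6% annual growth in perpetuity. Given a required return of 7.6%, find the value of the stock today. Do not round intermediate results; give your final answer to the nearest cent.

D_1 = 0.99441
D_2 = 1.13661
D_3 = 1.29915
D_4 = 1.48492
D_5 = 1.69727
Terminal value at year 5: TV = D_5×(1+g_2)/(r−g_2) = 1.75837/0.04 = 43.95924
P_0 = D_1/(1+r)^1 + D_2/(1+r)^2 + D_3/(1+r)^3 + D_4/(1+r)^4 + D_5/(1+r)^5 + TV/(1+r)^5
    = 0.92417 + 0.98172 + 1.04285 + 1.10778 + 1.17676 + 30.47816 = 35.71145

35.71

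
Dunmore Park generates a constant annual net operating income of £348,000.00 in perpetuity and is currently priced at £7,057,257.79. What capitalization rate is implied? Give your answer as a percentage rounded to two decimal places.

P = C/r ⇒ r = C/P = £348,000.00/£7,057,257.79 = 0.049311

4.93%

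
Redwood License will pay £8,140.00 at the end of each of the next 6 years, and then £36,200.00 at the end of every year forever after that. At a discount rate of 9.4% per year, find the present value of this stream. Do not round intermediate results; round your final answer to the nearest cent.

£260718.64

PV of 6-year annuity: £8,140.00 × [1 − (1+0.094)^−6] / 0.094 = 36083.97093
Perpetuity value at year 6: £36,200.00 / 0.094 = 385106.38298
PV of perpetuity: 385106.38298 / (1+0.094)^6 = 224634.66952
Total PV = 36083.97093 + 224634.66952 = 260718.64044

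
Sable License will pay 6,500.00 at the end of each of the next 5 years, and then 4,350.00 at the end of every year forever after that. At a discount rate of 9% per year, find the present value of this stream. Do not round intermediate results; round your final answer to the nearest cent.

PV of 5-year annuity: 6,500.00 × [1 − (1+0.09)^−5] / 0.09 = 25282.73321
Perpetuity value at year 5: 4,350.00 / 0.09 = 48333.33333
PV of perpetuity: 48333.33333 / (1+0.09)^5 = 31413.35034
Total PV = 25282.73321 + 31413.35034 = 56696.08355

56696.08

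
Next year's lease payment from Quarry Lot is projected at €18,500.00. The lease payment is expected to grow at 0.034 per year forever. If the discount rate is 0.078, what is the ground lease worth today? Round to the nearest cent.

€420454.55

Growing perpetuity: P = D₁ / (r − g) = €18,500.0000 / (0.078 − 0.034) = €420,454.55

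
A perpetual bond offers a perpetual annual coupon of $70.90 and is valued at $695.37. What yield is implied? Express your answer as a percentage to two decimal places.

10.20%

P = C/r ⇒ r = C/P = $70.90/$695.37 = 0.101960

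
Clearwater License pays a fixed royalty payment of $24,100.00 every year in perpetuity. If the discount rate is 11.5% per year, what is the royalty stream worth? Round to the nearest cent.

$209565.22

Level perpetuity: PV = C / r = $24,100.00 / 0.115 = $209,565.22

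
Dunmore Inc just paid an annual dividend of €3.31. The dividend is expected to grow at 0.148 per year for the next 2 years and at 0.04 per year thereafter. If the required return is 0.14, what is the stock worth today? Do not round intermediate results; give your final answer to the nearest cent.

D_1 = 3.79988
D_2 = 4.36226
Terminal value at year 2: TV = D_2×(1+g_2)/(r−g_2) = 4.53675/0.1 = 45.36753
P_0 = D_1/(1+r)^1 + D_2/(1+r)^2 + TV/(1+r)^2
    = 3.33323 + 3.35662 + 34.90884 = 41.59869

€41.60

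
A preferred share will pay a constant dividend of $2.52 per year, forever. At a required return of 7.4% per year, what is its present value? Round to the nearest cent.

$34.05

Level perpetuity: PV = C / r = $2.52 / 0.074 = $34.05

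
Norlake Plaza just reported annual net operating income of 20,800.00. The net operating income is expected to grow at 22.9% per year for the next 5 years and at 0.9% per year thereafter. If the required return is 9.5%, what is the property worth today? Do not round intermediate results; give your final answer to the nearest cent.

583666.16

D_1 = 25563.20000
D_2 = 31417.17280
D_3 = 38611.70537
D_4 = 47453.78590
D_5 = 58320.70287
Terminal value at year 5: TV = D_5×(1+g_2)/(r−g_2) = 58845.58920/0.086 = 684251.03719
P_0 = D_1/(1+r)^1 + D_2/(1+r)^2 + D_3/(1+r)^3 + D_4/(1+r)^4 + D_5/(1+r)^5 + TV/(1+r)^5
    = 23345.38813 + 26202.26668 + 29408.75410 + 33007.63360 + 37046.92392 + 434655.18882 = 583666.15525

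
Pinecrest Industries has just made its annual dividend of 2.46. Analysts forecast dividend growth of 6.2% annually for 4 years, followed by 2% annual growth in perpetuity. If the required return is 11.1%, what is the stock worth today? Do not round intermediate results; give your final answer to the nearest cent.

D_1 = 2.61252
D_2 = 2.77450
D_3 = 2.94652
D_4 = 3.12920
Terminal value at year 4: TV = D_4×(1+g_2)/(r−g_2) = 3.19178/0.091 = 35.07454
P_0 = D_1/(1+r)^1 + D_2/(1+r)^2 + D_3/(1+r)^3 + D_4/(1+r)^4 + TV/(1+r)^4
    = 2.35150 + 2.24779 + 2.14865 + 2.05389 + 23.02161 = 31.82345

31.82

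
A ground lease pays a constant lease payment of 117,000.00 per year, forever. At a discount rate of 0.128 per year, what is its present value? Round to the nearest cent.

Level perpetuity: PV = C / r = 117,000.00 / 0.128 = 914,062.50

914062.50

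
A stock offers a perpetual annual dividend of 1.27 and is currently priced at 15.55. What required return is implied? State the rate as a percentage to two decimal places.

8.17%

P = C/r ⇒ r = C/P = 1.27/15.55 = 0.081672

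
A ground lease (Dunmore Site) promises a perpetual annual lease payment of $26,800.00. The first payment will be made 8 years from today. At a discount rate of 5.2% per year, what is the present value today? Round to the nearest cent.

$361427.56

Value at end of year 7: C / r = $26,800.00 / 0.052 = $515,384.6154
Discount to today: PV = $515,384.6154 / (1 + 0.052)^7 = $515,384.6154 / 1.425969 = $361,427.56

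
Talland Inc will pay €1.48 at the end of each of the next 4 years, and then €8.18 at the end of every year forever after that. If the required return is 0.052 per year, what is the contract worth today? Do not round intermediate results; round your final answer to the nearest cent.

€133.66

PV of 4-year annuity: €1.48 × [1 − (1+0.052)^−4] / 0.052 = 5.22372
Perpetuity value at year 4: €8.18 / 0.052 = 157.30769
PV of perpetuity: 157.30769 / (1+0.052)^4 = 128.43607
Total PV = 5.22372 + 128.43607 = 133.65978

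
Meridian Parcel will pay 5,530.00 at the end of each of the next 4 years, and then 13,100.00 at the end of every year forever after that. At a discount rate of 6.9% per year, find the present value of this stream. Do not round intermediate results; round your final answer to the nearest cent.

164155.89

PV of 4-year annuity: 5,530.00 × [1 − (1+0.069)^−4] / 0.069 = 18773.64211
Perpetuity value at year 4: 13,100.00 / 0.069 = 189855.07246
PV of perpetuity: 189855.07246 / (1+0.069)^4 = 145382.24939
Total PV = 18773.64211 + 145382.24939 = 164155.89150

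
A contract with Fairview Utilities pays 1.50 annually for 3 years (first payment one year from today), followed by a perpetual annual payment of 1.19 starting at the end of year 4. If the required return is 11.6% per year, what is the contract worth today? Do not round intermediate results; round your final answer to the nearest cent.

11.01

PV of 3-year annuity: 1.50 × [1 − (1+0.116)^−3] / 0.116 = 3.62766
Perpetuity value at year 3: 1.19 / 0.116 = 10.25862
PV of perpetuity: 10.25862 / (1+0.116)^3 = 7.38068
Total PV = 3.62766 + 7.38068 = 11.00834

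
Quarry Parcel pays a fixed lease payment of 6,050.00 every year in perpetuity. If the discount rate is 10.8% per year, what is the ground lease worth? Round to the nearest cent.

56018.52

Level perpetuity: PV = C / r = 6,050.00 / 0.108 = 56,018.52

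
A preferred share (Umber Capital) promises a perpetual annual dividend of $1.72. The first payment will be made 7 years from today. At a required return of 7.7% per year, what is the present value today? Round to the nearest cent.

Value at end of year 6: C / r = $1.72 / 0.077 = $22.3377
Discount to today: PV = $22.3377 / (1 + 0.077)^6 = $22.3377 / 1.560609 = $14.31

$14.31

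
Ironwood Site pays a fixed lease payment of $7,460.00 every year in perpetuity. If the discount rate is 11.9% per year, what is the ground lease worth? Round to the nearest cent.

$62689.08

Level perpetuity: PV = C / r = $7,460.00 / 0.119 = $62,689.08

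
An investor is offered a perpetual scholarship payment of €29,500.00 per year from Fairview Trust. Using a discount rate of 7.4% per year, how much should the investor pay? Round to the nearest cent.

€398648.65

Level perpetuity: PV = C / r = €29,500.00 / 0.074 = €398,648.65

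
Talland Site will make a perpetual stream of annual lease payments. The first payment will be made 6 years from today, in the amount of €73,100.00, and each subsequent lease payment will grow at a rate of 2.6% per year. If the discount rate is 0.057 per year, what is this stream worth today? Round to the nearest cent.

€1787231.24

Value at end of year 5: C₁ / (r − g) = €73,100.00 / (0.057 − 0.026) = €2,358,064.5161
Discount to today: PV = €2,358,064.5161 / (1 + 0.057)^5 = €2,358,064.5161 / 1.319395 = €1,787,231.24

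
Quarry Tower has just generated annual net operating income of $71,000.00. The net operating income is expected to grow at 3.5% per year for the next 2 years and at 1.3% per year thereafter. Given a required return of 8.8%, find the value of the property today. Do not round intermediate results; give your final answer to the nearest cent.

$999612.13

D_1 = 73485.00000
D_2 = 76056.97500
Terminal value at year 2: TV = D_2×(1+g_2)/(r−g_2) = 77045.71567/0.075 = 1027276.20900
P_0 = D_1/(1+r)^1 + D_2/(1+r)^2 + TV/(1+r)^2
    = 67541.36029 + 64251.20212 + 867819.56994 = 999612.13235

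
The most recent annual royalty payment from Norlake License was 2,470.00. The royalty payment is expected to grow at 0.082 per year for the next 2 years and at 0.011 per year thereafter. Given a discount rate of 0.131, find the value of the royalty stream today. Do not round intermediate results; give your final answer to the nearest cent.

D_1 = 2672.54000
D_2 = 2891.68828
Terminal value at year 2: TV = D_2×(1+g_2)/(r−g_2) = 2923.49685/0.12 = 24362.47376
P_0 = D_1/(1+r)^1 + D_2/(1+r)^2 + TV/(1+r)^2
    = 2362.98851 + 2260.61323 + 19045.66646 = 23669.26820

23669.27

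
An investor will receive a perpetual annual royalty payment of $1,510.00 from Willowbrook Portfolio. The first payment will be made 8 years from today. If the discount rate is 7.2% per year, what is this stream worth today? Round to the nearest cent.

Value at end of year 7: C / r = $1,510.00 / 0.072 = $20,972.2222
Discount to today: PV = $20,972.2222 / (1 + 0.072)^7 = $20,972.2222 / 1.626910 = $12,890.83

$12890.83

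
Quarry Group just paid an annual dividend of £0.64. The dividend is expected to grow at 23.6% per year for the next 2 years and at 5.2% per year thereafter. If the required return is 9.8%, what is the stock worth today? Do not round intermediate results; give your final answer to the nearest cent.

£20.08

D_1 = 0.79104
D_2 = 0.97773
Terminal value at year 2: TV = D_2×(1+g_2)/(r−g_2) = 1.02857/0.046 = 22.36016
P_0 = D_1/(1+r)^1 + D_2/(1+r)^2 + TV/(1+r)^2
    = 0.72044 + 0.81098 + 18.54685 = 20.07827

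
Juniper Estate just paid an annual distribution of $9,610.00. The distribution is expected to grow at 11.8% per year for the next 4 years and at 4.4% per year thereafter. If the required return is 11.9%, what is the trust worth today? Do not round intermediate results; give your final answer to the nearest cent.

$171647.86

D_1 = 10743.98000
D_2 = 12011.76964
D_3 = 13429.15846
D_4 = 15013.79916
Terminal value at year 4: TV = D_4×(1+g_2)/(r−g_2) = 15674.40632/0.075 = 208992.08424
P_0 = D_1/(1+r)^1 + D_2/(1+r)^2 + D_3/(1+r)^3 + D_4/(1+r)^4 + TV/(1+r)^4
    = 9601.41197 + 9592.83162 + 9584.25894 + 9575.69392 + 133293.65938 = 171647.85584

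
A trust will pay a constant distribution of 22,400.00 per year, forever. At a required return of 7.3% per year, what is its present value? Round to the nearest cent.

306849.32

Level perpetuity: PV = C / r = 22,400.00 / 0.073 = 306,849.32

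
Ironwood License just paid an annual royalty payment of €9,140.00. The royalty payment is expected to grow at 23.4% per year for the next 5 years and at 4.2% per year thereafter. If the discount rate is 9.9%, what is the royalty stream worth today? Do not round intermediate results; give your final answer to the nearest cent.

D_1 = 11278.76000
D_2 = 13917.98984
D_3 = 17174.79946
D_4 = 21193.70254
D_5 = 26153.02893
Terminal value at year 5: TV = D_5×(1+g_2)/(r−g_2) = 27251.45615/0.057 = 478095.72185
P_0 = D_1/(1+r)^1 + D_2/(1+r)^2 + D_3/(1+r)^3 + D_4/(1+r)^4 + D_5/(1+r)^5 + TV/(1+r)^5
    = 10262.74795 + 11523.41308 + 12938.93698 + 14528.34234 + 16312.98858 + 298212.87892 = 363779.30784

€363779.31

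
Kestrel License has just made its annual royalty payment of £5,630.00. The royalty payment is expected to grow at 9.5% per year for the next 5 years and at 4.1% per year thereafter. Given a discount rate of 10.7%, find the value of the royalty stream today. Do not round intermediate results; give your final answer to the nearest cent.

£111338.32

D_1 = 6164.85000
D_2 = 6750.51075
D_3 = 7391.80927
D_4 = 8094.03115
D_5 = 8862.96411
Terminal value at year 5: TV = D_5×(1+g_2)/(r−g_2) = 9226.34564/0.066 = 139793.11576
P_0 = D_1/(1+r)^1 + D_2/(1+r)^2 + D_3/(1+r)^3 + D_4/(1+r)^4 + D_5/(1+r)^5 + TV/(1+r)^5
    = 5568.97019 + 5508.60195 + 5448.88811 + 5389.82157 + 5331.39532 + 84090.64435 = 111338.32148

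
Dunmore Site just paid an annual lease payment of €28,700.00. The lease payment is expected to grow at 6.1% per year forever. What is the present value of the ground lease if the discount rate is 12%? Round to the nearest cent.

€516113.56

D₁ = D₀ × (1 + g) = €28,700.00 × 1.061 = €30,450.7000
Growing perpetuity: P = D₁ / (r − g) = €30,450.7000 / (0.12 − 0.061) = €516,113.56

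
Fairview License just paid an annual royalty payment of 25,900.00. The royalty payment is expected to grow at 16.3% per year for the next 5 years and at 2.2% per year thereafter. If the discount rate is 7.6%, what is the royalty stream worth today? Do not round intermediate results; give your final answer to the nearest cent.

887603.64

D_1 = 30121.70000
D_2 = 35031.53710
D_3 = 40741.67765
D_4 = 47382.57110
D_5 = 55105.93019
Terminal value at year 5: TV = D_5×(1+g_2)/(r−g_2) = 56318.26066/0.054 = 1042930.75293
P_0 = D_1/(1+r)^1 + D_2/(1+r)^2 + D_3/(1+r)^3 + D_4/(1+r)^4 + D_5/(1+r)^5 + TV/(1+r)^5
    = 27994.14498 + 30257.61209 + 32704.09188 + 35348.38184 + 38206.47591 + 723092.93297 = 887603.63968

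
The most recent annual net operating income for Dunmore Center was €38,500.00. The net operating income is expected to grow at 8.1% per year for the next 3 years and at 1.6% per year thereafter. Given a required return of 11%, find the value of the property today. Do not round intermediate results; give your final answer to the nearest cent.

D_1 = 41618.50000
D_2 = 44989.59850
D_3 = 48633.75598
Terminal value at year 3: TV = D_3×(1+g_2)/(r−g_2) = 49411.89607/0.094 = 525658.46887
P_0 = D_1/(1+r)^1 + D_2/(1+r)^2 + D_3/(1+r)^3 + TV/(1+r)^3
    = 37494.14414 + 36514.56741 + 35560.58321 + 384356.94195 = 493926.23671

€493926.24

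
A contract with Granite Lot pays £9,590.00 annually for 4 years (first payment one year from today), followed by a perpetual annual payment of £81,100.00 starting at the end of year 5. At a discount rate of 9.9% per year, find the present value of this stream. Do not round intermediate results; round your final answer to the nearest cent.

PV of 4-year annuity: £9,590.00 × [1 − (1+0.099)^−4] / 0.099 = 30464.93121
Perpetuity value at year 4: £81,100.00 / 0.099 = 819191.91919
PV of perpetuity: 819191.91919 / (1+0.099)^4 = 561558.35080
Total PV = 30464.93121 + 561558.35080 = 592023.28201

£592023.28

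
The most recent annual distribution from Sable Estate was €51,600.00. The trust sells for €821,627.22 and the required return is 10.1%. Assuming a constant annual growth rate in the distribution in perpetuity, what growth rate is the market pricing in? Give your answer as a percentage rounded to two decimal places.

P = D₀(1+g)/(r−g) ⇒ P(r−g) = D₀(1+g) ⇒ g(P+D₀) = P·r − D₀
g = (P·r − D₀)/(P + D₀) = (€821,627.22×0.101 − €51,600.00) / (€821,627.22 + €51,600.00) = 0.035941

3.59%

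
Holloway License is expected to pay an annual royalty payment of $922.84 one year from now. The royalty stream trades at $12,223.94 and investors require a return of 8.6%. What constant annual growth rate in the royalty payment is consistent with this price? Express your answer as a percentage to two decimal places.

1.05%

P = D₁/(r−g) ⇒ g = r − D₁/P = 0.086 − $922.84/$12,223.94 = 0.010506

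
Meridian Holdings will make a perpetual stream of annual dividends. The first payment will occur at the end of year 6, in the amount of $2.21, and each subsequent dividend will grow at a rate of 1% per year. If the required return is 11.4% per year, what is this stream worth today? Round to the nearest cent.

$12.39

Value at end of year 5: C₁ / (r − g) = $2.21 / (0.114 − 0.01) = $21.2500
Discount to today: PV = $21.2500 / (1 + 0.114)^5 = $21.2500 / 1.715639 = $12.39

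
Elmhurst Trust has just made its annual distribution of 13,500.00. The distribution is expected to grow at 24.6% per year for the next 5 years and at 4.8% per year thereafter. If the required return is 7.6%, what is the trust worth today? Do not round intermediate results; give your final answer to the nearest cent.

1159205.00

D_1 = 16821.00000
D_2 = 20958.96600
D_3 = 26114.87164
D_4 = 32539.13006
D_5 = 40543.75605
Terminal value at year 5: TV = D_5×(1+g_2)/(r−g_2) = 42489.85634/0.028 = 1517494.86941
P_0 = D_1/(1+r)^1 + D_2/(1+r)^2 + D_3/(1+r)^3 + D_4/(1+r)^4 + D_5/(1+r)^5 + TV/(1+r)^5
    = 15632.89963 + 18102.78154 + 20962.88643 + 24274.86663 + 28110.11507 + 1052121.44987 = 1159204.99917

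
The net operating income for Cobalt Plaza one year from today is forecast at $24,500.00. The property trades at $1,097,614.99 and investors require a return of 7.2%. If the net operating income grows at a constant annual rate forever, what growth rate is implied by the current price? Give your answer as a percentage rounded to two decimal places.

P = D₁/(r−g) ⇒ g = r − D₁/P = 0.072 − $24,500.00/$1,097,614.99 = 0.049679

4.97%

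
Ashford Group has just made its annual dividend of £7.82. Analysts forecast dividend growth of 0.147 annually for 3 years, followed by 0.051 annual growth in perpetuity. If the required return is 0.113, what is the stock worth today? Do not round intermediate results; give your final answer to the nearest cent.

D_1 = 8.96954
D_2 = 10.28806
D_3 = 11.80041
Terminal value at year 3: TV = D_3×(1+g_2)/(r−g_2) = 12.40223/0.062 = 200.03594
P_0 = D_1/(1+r)^1 + D_2/(1+r)^2 + D_3/(1+r)^3 + TV/(1+r)^3
    = 8.05889 + 8.30507 + 8.55877 + 145.08501 = 170.00774

£170.01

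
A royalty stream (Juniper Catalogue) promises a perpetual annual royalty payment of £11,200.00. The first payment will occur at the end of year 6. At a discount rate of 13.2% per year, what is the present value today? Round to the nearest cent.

£45646.97

Value at end of year 5: C / r = £11,200.00 / 0.132 = £84,848.4848
Discount to today: PV = £84,848.4848 / (1 + 0.132)^5 = £84,848.4848 / 1.858798 = £45,646.97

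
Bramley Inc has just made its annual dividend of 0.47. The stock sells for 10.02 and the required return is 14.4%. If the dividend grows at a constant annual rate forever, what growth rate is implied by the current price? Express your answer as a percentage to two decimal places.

9.27%

P = D₀(1+g)/(r−g) ⇒ P(r−g) = D₀(1+g) ⇒ g(P+D₀) = P·r − D₀
g = (P·r − D₀)/(P + D₀) = (10.02×0.144 − 0.47) / (10.02 + 0.47) = 0.092744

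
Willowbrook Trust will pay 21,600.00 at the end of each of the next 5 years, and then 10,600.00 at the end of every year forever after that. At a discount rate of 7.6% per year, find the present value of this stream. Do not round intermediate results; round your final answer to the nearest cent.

183860.44

PV of 5-year annuity: 21,600.00 × [1 − (1+0.076)^−5] / 0.076 = 87159.45415
Perpetuity value at year 5: 10,600.00 / 0.076 = 139473.68421
PV of perpetuity: 139473.68421 / (1+0.076)^5 = 96700.98912
Total PV = 87159.45415 + 96700.98912 = 183860.44327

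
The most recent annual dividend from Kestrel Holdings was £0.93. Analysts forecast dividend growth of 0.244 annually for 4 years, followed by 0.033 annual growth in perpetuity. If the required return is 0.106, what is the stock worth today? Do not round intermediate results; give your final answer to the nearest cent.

D_1 = 1.15692
D_2 = 1.43921
D_3 = 1.79038
D_4 = 2.22723
Terminal value at year 4: TV = D_4×(1+g_2)/(r−g_2) = 2.30073/0.073 = 31.51679
P_0 = D_1/(1+r)^1 + D_2/(1+r)^2 + D_3/(1+r)^3 + D_4/(1+r)^4 + TV/(1+r)^4
    = 1.04604 + 1.17656 + 1.32336 + 1.48848 + 21.06306 = 26.09750

£26.10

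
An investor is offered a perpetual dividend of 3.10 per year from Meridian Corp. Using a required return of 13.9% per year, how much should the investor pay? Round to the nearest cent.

Level perpetuity: PV = C / r = 3.10 / 0.139 = 22.30

22.30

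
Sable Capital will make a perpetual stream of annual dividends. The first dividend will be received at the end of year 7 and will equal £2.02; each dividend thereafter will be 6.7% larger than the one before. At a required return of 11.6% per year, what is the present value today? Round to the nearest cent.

£21.34

Value at end of year 6: C₁ / (r − g) = £2.02 / (0.116 − 0.067) = £41.2245
Discount to today: PV = £41.2245 / (1 + 0.116)^6 = £41.2245 / 1.931902 = £21.34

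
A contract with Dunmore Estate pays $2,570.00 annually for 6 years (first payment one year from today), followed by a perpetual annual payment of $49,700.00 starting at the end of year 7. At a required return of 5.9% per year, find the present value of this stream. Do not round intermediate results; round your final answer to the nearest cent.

PV of 6-year annuity: $2,570.00 × [1 − (1+0.059)^−6] / 0.059 = 12677.32684
Perpetuity value at year 6: $49,700.00 / 0.059 = 842372.88136
PV of perpetuity: 842372.88136 / (1+0.059)^6 = 597212.12495
Total PV = 12677.32684 + 597212.12495 = 609889.45179

$609889.45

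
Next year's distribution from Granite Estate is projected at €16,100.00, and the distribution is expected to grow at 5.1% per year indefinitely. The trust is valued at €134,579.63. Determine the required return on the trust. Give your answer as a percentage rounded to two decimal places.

P = D₁/(r − g) ⇒ r = D₁/P + g = €16,100.0000/€134,579.63 + 0.051 = 0.119632 + 0.051 = 0.170632

17.06%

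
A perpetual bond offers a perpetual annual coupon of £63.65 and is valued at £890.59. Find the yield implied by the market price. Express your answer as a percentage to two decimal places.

P = C/r ⇒ r = C/P = £63.65/£890.59 = 0.071469

7.15%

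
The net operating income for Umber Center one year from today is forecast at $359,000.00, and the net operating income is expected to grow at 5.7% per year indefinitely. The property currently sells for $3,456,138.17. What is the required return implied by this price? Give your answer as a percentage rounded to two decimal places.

P = D₁/(r − g) ⇒ r = D₁/P + g = $359,000.0000/$3,456,138.17 + 0.057 = 0.103873 + 0.057 = 0.160873

16.09%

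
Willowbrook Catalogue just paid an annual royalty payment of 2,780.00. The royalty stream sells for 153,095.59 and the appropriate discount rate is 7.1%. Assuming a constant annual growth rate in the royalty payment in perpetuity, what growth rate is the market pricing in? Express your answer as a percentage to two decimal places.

5.19%

P = D₀(1+g)/(r−g) ⇒ P(r−g) = D₀(1+g) ⇒ g(P+D₀) = P·r − D₀
g = (P·r − D₀)/(P + D₀) = (153,095.59×0.071 − 2,780.00) / (153,095.59 + 2,780.00) = 0.051899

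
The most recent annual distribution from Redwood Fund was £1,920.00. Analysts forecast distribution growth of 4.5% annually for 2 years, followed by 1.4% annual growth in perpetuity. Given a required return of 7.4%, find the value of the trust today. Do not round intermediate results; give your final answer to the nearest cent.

D_1 = 2006.40000
D_2 = 2096.68800
Terminal value at year 2: TV = D_2×(1+g_2)/(r−g_2) = 2126.04163/0.06 = 35434.02720
P_0 = D_1/(1+r)^1 + D_2/(1+r)^2 + TV/(1+r)^2
    = 1868.15642 + 1817.71272 + 30719.34501 = 34405.21415

£34405.21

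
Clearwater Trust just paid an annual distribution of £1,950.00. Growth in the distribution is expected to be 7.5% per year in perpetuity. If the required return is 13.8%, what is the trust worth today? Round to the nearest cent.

D₁ = D₀ × (1 + g) = £1,950.00 × 1.075 = £2,096.2500
Growing perpetuity: P = D₁ / (r − g) = £2,096.2500 / (0.138 − 0.075) = £33,273.81

£33273.81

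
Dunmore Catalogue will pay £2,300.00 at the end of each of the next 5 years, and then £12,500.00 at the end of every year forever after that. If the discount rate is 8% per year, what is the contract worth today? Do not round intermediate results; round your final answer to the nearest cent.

PV of 5-year annuity: £2,300.00 × [1 − (1+0.08)^−5] / 0.08 = 9183.23309
Perpetuity value at year 5: £12,500.00 / 0.08 = 156250.00000
PV of perpetuity: 156250.00000 / (1+0.08)^5 = 106341.12454
Total PV = 9183.23309 + 106341.12454 = 115524.35762

£115524.36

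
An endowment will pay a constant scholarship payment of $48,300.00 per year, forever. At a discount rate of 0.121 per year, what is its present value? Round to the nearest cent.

Level perpetuity: PV = C / r = $48,300.00 / 0.121 = $399,173.55

$399173.55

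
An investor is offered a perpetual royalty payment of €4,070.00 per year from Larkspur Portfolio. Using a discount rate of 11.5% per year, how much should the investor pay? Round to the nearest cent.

Level perpetuity: PV = C / r = €4,070.00 / 0.115 = €35,391.30

€35391.30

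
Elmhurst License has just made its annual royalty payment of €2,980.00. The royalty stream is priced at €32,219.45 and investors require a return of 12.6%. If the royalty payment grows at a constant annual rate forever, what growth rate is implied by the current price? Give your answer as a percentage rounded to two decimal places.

3.07%

P = D₀(1+g)/(r−g) ⇒ P(r−g) = D₀(1+g) ⇒ g(P+D₀) = P·r − D₀
g = (P·r − D₀)/(P + D₀) = (€32,219.45×0.126 − €2,980.00) / (€32,219.45 + €2,980.00) = 0.030672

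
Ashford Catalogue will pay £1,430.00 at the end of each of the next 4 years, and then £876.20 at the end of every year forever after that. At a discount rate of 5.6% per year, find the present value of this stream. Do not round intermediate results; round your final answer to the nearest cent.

PV of 4-year annuity: £1,430.00 × [1 − (1+0.056)^−4] / 0.056 = 5000.82632
Perpetuity value at year 4: £876.20 / 0.056 = 15646.42857
PV of perpetuity: 15646.42857 / (1+0.056)^4 = 12582.28590
Total PV = 5000.82632 + 12582.28590 = 17583.11222

£17583.11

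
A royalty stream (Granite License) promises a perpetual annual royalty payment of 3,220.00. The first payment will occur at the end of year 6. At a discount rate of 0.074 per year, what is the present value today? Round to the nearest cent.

Value at end of year 5: C / r = 3,220.00 / 0.074 = 43,513.5135
Discount to today: PV = 43,513.5135 / (1 + 0.074)^5 = 43,513.5135 / 1.428964 = 30,451.08

30451.08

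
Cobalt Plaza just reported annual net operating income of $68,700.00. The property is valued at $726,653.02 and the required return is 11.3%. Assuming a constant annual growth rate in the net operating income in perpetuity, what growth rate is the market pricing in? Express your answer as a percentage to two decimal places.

P = D₀(1+g)/(r−g) ⇒ P(r−g) = D₀(1+g) ⇒ g(P+D₀) = P·r − D₀
g = (P·r − D₀)/(P + D₀) = ($726,653.02×0.113 − $68,700.00) / ($726,653.02 + $68,700.00) = 0.016863

1.69%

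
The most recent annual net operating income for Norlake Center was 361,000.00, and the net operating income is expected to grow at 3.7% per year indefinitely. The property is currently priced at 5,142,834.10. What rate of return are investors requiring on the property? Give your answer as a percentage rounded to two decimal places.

10.98%

D₁ = 361,000.00 × 1.037 = 374,357.0000
P = D₁/(r − g) ⇒ r = D₁/P + g = 374,357.0000/5,142,834.10 + 0.037 = 0.072792 + 0.037 = 0.109792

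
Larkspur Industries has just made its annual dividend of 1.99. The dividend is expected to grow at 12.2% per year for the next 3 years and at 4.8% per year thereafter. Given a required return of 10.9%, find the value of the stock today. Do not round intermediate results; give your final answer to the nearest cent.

D_1 = 2.23278
D_2 = 2.50518
D_3 = 2.81081
Terminal value at year 3: TV = D_3×(1+g_2)/(r−g_2) = 2.94573/0.061 = 48.29065
P_0 = D_1/(1+r)^1 + D_2/(1+r)^2 + D_3/(1+r)^3 + TV/(1+r)^3
    = 2.01333 + 2.03693 + 2.06081 + 35.40531 = 41.51638

41.52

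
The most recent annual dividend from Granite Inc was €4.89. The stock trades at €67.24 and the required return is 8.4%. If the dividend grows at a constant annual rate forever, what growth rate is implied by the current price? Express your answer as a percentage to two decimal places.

P = D₀(1+g)/(r−g) ⇒ P(r−g) = D₀(1+g) ⇒ g(P+D₀) = P·r − D₀
g = (P·r − D₀)/(P + D₀) = (€67.24×0.084 − €4.89) / (€67.24 + €4.89) = 0.010511

1.05%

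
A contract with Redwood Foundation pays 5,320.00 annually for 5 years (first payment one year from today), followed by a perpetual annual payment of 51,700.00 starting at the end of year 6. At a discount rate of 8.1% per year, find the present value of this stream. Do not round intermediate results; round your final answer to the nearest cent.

453576.76

PV of 5-year annuity: 5,320.00 × [1 − (1+0.081)^−5] / 0.081 = 21185.35113
Perpetuity value at year 5: 51,700.00 / 0.081 = 638271.60494
PV of perpetuity: 638271.60494 / (1+0.081)^5 = 432391.40690
Total PV = 21185.35113 + 432391.40690 = 453576.75803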